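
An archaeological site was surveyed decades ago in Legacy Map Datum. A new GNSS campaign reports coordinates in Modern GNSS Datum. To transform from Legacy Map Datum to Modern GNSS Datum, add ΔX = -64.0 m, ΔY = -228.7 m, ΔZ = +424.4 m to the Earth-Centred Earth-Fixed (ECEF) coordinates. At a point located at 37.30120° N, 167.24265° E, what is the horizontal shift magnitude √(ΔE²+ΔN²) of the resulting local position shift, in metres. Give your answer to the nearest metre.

The local east axis at (φ, λ) is (−sin λ, cos λ, 0), so ΔE = −sin(167.24265°)·(-64.0) + cos(167.24265°)·(-228.7) = 237.19 m.
The local north axis is (−sin φ cos λ, −sin φ sin λ, cos φ), giving ΔN = -37.827 + 30.605 + 337.594 = 330.37 m.
Horizontal magnitude = √(ΔE² + ΔN²) = √(237.19² + 330.37²) = 406.70 m.

407 m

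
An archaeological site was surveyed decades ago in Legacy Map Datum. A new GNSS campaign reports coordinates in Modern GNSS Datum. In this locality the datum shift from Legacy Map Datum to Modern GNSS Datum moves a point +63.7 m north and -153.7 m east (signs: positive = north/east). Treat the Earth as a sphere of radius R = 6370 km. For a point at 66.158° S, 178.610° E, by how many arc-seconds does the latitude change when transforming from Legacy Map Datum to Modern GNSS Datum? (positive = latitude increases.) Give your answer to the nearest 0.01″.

On a sphere of radius R, 1 rad of latitude = R, so Δφ = ΔN / R = 63.7 / 6370000 = 1.0000e-05 rad = 2.063″.

Δφ = 2.06″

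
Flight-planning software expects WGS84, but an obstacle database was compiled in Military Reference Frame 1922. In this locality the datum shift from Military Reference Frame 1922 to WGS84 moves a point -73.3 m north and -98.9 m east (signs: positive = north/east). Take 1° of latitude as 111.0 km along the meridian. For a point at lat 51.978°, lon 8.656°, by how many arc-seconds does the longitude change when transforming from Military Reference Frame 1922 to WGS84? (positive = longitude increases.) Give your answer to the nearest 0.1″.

At latitude 51.978°, cos φ = 0.615964.
1° of longitude at this latitude = 111.0 × cos φ = 68.37 km, so Δλ = -98.9 / 68372.0 = -0.0014465° = -5.207″.

Δλ = -5.2″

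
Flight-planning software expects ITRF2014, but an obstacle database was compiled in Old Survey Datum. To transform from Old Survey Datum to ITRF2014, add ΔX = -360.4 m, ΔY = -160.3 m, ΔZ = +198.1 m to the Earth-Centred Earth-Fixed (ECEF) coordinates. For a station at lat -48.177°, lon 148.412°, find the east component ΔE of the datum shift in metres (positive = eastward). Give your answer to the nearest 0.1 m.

ΔE = 325.3 m

At φ = -48.177°, λ = 148.412°: sin φ = -0.745208, cos φ = 0.666832, sin λ = 0.523808, cos λ = -0.851837.
ΔE = −sin λ·ΔX + cos λ·ΔY = −(0.523808)·(-360.4) + (-0.851837)·(-160.3) = 325.33 m.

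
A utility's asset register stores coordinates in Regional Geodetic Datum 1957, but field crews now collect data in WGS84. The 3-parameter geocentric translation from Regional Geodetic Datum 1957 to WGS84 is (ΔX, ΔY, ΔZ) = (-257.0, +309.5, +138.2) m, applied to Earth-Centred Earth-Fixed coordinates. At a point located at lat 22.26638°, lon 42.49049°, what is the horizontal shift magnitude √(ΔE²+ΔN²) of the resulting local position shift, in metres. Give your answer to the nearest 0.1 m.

At φ = 22.26638°, λ = 42.49049°: sin φ = 0.378913, cos φ = 0.925432, sin λ = 0.675468, cos λ = 0.737389.
ΔE = −sin λ·ΔX + cos λ·ΔY = −(0.675468)·(-257.0) + (0.737389)·(309.5) = 401.82 m.
ΔN = −sin φ cos λ·ΔX − sin φ sin λ·ΔY + cos φ·ΔZ = −(0.378913)(0.737389)(-257.0) − (0.378913)(0.675468)(309.5) + (0.925432)(138.2) = 120.49 m.
Horizontal magnitude = √(ΔE² + ΔN²) = √(401.82² + 120.49²) = 419.49 m.

419.5 m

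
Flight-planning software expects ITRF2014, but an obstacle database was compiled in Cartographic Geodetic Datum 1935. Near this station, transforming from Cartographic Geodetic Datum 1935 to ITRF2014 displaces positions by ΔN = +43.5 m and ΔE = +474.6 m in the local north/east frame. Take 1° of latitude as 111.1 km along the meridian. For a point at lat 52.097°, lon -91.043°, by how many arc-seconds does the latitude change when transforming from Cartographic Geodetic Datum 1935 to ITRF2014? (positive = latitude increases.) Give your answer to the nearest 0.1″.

Δφ = 1.4″

1° of latitude = 111.1 km, so Δφ = 43.5 / 111100 = 0.0003915° = 1.410″.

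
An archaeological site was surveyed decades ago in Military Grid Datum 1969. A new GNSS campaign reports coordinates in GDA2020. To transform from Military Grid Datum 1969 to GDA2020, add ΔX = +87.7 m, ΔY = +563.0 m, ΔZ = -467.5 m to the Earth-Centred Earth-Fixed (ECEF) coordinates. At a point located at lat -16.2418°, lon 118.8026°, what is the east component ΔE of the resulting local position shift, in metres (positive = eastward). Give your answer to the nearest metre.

ΔE = -348 m

The local east axis at (φ, λ) is (−sin λ, cos λ, 0), so ΔE = −sin(118.8026°)·87.7 + cos(118.8026°)·563.0 = -348.10 m.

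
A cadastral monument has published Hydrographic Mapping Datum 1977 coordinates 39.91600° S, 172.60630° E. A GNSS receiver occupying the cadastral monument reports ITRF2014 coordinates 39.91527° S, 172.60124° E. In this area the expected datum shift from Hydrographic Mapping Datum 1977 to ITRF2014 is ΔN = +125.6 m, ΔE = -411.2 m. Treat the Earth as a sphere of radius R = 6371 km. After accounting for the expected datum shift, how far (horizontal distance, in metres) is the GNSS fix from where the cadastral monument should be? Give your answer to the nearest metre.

Observed coordinate differences: Δφ = +0.00073°, Δλ = -0.00506°.
Converting to metres (1° lat = 111195 m, cos φ = 0.766986): observed ΔN = 81.2 m, observed ΔE = -431.5 m.
Subtracting the expected shift leaves a residual of 81.2 − (125.6) = -44.4 m north and -431.5 − (-411.2) = -20.3 m east.
Residual distance = √((-44.4)² + (-20.3)²) = 48.9 m.

49 m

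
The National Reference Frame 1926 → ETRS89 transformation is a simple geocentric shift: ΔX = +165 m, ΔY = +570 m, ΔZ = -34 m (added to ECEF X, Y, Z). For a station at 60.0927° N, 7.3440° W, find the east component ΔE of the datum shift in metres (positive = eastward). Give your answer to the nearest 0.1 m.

ΔE = 586.4 m

The local east axis at (φ, λ) is (−sin λ, cos λ, 0), so ΔE = −sin(-7.3440°)·165 + cos(-7.3440°)·570 = 586.42 m.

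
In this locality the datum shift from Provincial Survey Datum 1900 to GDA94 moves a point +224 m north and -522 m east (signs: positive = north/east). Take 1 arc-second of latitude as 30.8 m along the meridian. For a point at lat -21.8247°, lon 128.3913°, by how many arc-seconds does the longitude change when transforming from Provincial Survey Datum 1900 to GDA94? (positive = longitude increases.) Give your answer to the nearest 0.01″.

At latitude -21.8247°, cos φ = 0.928326.
1″ of longitude at this latitude = 30.80 × cos φ = 28.5924 m, so Δλ = -522.0 / 28.5924 = -18.257″.

Δλ = -18.26″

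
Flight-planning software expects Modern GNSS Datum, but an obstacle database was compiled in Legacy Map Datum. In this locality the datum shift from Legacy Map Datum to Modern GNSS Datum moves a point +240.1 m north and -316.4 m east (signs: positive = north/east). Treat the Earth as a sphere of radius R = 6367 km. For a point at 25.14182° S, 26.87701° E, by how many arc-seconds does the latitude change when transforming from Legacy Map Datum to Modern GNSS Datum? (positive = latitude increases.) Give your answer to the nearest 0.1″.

Δφ = 7.8″

On a sphere of radius R, 1 rad of latitude = R, so Δφ = ΔN / R = 240.1 / 6367000 = 3.7710e-05 rad = 7.778″.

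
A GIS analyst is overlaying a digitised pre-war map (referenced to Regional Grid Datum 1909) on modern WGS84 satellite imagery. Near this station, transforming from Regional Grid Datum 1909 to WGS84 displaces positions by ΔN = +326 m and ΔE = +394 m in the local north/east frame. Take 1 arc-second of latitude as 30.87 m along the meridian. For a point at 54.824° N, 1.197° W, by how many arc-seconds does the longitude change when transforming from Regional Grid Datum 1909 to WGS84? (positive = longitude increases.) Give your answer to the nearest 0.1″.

Δλ = 22.2″

At latitude 54.824°, cos φ = 0.576090.
1″ of longitude at this latitude = 30.87 × cos φ = 17.7839 m, so Δλ = 394.0 / 17.7839 = 22.155″.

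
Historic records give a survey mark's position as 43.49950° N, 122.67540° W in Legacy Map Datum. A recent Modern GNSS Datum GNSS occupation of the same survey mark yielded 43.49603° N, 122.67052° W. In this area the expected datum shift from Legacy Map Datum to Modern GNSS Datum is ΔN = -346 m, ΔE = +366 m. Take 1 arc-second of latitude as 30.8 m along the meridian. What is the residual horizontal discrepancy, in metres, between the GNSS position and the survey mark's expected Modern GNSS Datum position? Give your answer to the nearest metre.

47 m

Observed coordinate differences: Δφ = -0.00347°, Δλ = +0.00488°.
Converting to metres (1° lat = 110880 m, cos φ = 0.725380): observed ΔN = -384.8 m, observed ΔE = 392.5 m.
Subtracting the expected shift leaves a residual of -384.8 − (-346) = -38.8 m north and 392.5 − (366) = 26.5 m east.
Residual distance = √((-38.8)² + 26.5²) = 46.9 m.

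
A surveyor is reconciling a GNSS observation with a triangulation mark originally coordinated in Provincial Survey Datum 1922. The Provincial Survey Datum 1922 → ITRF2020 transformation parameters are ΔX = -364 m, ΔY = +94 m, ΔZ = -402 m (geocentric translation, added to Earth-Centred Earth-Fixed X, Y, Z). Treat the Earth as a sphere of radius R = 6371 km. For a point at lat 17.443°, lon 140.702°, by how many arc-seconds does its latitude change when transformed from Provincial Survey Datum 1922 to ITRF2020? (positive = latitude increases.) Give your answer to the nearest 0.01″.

sin φ = 0.299757, cos φ = 0.954016, sin λ = 0.633354, cos λ = -0.773862.
North component: ΔN = −sin φ cos λ·ΔX − sin φ sin λ·ΔY + cos φ·ΔZ = −(0.299757)(-0.773862)(-364) − (0.299757)(0.633354)(94) + (0.954016)(-402) = -485.80 m.
1° of latitude spans πR/180 = 111195 m, so Δφ = -485.80 / 111195 × 3600 = -15.728″.

Δφ = -15.73″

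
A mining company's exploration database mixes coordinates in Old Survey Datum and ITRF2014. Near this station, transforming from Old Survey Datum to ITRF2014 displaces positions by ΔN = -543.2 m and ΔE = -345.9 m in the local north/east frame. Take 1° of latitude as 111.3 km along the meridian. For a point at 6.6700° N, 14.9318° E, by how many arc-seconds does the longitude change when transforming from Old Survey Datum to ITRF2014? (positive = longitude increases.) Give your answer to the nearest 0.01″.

At latitude 6.6700°, cos φ = 0.993232.
1° of longitude at this latitude = 111.3 × cos φ = 110.55 km, so Δλ = -345.9 / 110546.7 = -0.0031290° = -11.264″.

Δλ = -11.26″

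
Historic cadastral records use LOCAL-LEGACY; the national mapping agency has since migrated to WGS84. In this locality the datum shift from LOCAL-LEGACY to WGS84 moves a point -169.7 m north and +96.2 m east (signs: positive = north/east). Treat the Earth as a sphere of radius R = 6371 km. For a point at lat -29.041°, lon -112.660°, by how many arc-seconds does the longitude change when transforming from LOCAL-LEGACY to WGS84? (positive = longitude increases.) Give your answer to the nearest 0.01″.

At latitude -29.041°, cos φ = 0.874273.
One radian of longitude at latitude φ spans R cos φ, so Δλ = ΔE / (R cos φ) = 96.2 / (6371000 × 0.874273) = 1.7271e-05 rad = 3.562″.

Δλ = 3.56″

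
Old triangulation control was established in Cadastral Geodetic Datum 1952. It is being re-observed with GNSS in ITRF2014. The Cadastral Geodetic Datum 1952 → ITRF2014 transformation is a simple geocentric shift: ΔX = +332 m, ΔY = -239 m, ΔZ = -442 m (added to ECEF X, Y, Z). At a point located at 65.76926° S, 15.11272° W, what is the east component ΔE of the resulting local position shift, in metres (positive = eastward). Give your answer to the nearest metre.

ΔE = -144 m

At φ = -65.76926°, λ = -15.11272°: sin φ = -0.911900, cos φ = 0.410412, sin λ = -0.260719, cos λ = 0.965415.
ΔE = −sin λ·ΔX + cos λ·ΔY = −(-0.260719)·(332) + (0.965415)·(-239) = -144.18 m.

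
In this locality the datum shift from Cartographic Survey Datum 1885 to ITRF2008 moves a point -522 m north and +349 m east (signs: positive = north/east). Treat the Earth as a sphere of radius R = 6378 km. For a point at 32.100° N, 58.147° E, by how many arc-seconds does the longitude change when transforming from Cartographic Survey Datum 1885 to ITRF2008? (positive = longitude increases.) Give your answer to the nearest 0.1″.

At latitude 32.100°, cos φ = 0.847122.
One radian of longitude at latitude φ spans R cos φ, so Δλ = ΔE / (R cos φ) = 349.0 / (6378000 × 0.847122) = 6.4594e-05 rad = 13.324″.

Δλ = 13.3″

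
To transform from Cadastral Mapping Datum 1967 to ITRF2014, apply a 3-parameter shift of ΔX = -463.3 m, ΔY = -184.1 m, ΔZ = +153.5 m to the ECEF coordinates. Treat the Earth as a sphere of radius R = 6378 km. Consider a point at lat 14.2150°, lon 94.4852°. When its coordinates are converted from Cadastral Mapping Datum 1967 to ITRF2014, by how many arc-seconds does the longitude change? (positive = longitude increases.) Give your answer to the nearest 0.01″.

Δλ = 15.89″

sin φ = 0.245561, cos φ = 0.969381, sin λ = 0.996938, cos λ = -0.078202.
East component: ΔE = −sin λ·ΔX + cos λ·ΔY = −(0.996938)(-463.3) + (-0.078202)(-184.1) = 476.28 m.
1° of latitude spans πR/180 = 111317 m; at latitude φ, 1° of longitude spans that × cos φ = 107908.7 m, so Δλ = 476.28 / 107908.7 × 3600 = 15.889″.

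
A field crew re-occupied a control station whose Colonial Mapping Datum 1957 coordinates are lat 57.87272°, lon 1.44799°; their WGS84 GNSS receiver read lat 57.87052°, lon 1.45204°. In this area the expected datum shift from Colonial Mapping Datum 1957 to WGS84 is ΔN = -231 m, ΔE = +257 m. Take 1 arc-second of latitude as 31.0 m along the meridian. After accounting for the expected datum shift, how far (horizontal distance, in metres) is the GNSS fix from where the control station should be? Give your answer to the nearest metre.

Observed coordinate differences: Δφ = -0.00220°, Δλ = +0.00405°.
Converting to metres (1° lat = 111600 m, cos φ = 0.531802): observed ΔN = -245.5 m, observed ΔE = 240.4 m.
Subtracting the expected shift leaves a residual of -245.5 − (-231) = -14.5 m north and 240.4 − (257) = -16.6 m east.
Residual distance = √((-14.5)² + (-16.6)²) = 22.1 m.

22 m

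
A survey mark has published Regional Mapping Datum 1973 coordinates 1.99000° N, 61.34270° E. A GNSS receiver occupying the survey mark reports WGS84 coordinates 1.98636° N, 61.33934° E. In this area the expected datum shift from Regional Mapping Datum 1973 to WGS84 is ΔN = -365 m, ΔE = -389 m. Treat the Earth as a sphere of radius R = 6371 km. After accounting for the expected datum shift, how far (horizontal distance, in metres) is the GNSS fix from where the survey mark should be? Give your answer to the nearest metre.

43 m

Observed coordinate differences: Δφ = -0.00364°, Δλ = -0.00336°.
Converting to metres (1° lat = 111195 m, cos φ = 0.999397): observed ΔN = -404.7 m, observed ΔE = -373.4 m.
Subtracting the expected shift leaves a residual of -404.7 − (-365) = -39.7 m north and -373.4 − (-389) = 15.6 m east.
Residual distance = √((-39.7)² + 15.6²) = 42.7 m.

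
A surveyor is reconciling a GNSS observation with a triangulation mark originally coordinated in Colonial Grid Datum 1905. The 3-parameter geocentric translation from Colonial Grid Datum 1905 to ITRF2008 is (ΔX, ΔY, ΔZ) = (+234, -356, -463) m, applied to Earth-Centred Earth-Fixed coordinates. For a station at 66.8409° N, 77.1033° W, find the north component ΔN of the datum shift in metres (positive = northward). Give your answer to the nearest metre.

ΔN = -549 m

At φ = 66.8409°, λ = -77.1033°: sin φ = 0.919416, cos φ = 0.393286, sin λ = -0.974774, cos λ = 0.223194.
ΔN = −sin φ cos λ·ΔX − sin φ sin λ·ΔY + cos φ·ΔZ = −(0.919416)(0.223194)(234) − (0.919416)(-0.974774)(-356) + (0.393286)(-463) = -549.17 m.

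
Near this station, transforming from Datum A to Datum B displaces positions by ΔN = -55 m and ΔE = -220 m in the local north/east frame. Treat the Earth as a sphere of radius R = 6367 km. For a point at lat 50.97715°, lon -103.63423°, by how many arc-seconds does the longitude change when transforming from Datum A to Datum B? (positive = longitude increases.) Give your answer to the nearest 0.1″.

At latitude 50.97715°, cos φ = 0.629630.
One radian of longitude at latitude φ spans R cos φ, so Δλ = ΔE / (R cos φ) = -220.0 / (6367000 × 0.629630) = -5.4878e-05 rad = -11.320″.

Δλ = -11.3″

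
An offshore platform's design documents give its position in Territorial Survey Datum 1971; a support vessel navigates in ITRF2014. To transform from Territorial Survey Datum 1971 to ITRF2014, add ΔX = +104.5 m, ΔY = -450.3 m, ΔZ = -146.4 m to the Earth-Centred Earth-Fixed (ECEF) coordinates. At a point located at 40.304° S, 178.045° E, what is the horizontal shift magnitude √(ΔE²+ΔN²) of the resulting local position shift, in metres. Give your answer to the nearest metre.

485 m

At φ = -40.304°, λ = 178.045°: sin φ = -0.646843, cos φ = 0.762623, sin λ = 0.034115, cos λ = -0.999418.
ΔE = −sin λ·ΔX + cos λ·ΔY = −(0.034115)·(104.5) + (-0.999418)·(-450.3) = 446.47 m.
ΔN = −sin φ cos λ·ΔX − sin φ sin λ·ΔY + cos φ·ΔZ = −(-0.646843)(-0.999418)(104.5) − (-0.646843)(0.034115)(-450.3) + (0.762623)(-146.4) = -189.14 m.
Horizontal magnitude = √(ΔE² + ΔN²) = √(446.47² + (-189.14)²) = 484.88 m.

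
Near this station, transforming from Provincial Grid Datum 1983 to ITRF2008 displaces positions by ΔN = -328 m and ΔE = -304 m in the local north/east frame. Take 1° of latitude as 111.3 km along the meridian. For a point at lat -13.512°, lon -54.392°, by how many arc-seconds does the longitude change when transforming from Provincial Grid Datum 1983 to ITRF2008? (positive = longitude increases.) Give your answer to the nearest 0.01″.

Δλ = -10.11″

At latitude -13.512°, cos φ = 0.972321.
1° of longitude at this latitude = 111.3 × cos φ = 108.22 km, so Δλ = -304.0 / 108219.3 = -0.0028091° = -10.113″.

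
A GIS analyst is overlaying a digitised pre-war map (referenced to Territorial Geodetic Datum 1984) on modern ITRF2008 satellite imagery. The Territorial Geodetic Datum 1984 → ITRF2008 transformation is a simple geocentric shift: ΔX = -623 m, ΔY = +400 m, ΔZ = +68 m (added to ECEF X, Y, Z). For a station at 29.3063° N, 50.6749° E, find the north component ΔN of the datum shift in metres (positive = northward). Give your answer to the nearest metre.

ΔN = 101 m

At φ = 29.3063°, λ = 50.6749°: sin φ = 0.489478, cos φ = 0.872015, sin λ = 0.773563, cos λ = 0.633720.
ΔN = −sin φ cos λ·ΔX − sin φ sin λ·ΔY + cos φ·ΔZ = −(0.489478)(0.633720)(-623) − (0.489478)(0.773563)(400) + (0.872015)(68) = 101.09 m.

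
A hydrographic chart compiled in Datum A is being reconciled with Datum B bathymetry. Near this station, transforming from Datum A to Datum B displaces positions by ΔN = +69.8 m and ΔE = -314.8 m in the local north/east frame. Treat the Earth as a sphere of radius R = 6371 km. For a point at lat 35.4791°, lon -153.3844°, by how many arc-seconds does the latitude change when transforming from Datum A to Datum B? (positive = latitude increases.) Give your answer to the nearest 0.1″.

Δφ = 2.3″

On a sphere of radius R, 1 rad of latitude = R, so Δφ = ΔN / R = 69.8 / 6371000 = 1.0956e-05 rad = 2.260″.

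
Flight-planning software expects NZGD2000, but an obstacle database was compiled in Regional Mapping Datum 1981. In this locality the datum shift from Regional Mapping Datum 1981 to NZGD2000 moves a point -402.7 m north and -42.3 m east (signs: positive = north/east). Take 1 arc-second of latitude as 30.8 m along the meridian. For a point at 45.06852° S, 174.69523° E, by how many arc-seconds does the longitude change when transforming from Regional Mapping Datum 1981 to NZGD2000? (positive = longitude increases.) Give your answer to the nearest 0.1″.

At latitude -45.06852°, cos φ = 0.706261.
1″ of longitude at this latitude = 30.80 × cos φ = 21.7528 m, so Δλ = -42.3 / 21.7528 = -1.945″.

Δλ = -1.9″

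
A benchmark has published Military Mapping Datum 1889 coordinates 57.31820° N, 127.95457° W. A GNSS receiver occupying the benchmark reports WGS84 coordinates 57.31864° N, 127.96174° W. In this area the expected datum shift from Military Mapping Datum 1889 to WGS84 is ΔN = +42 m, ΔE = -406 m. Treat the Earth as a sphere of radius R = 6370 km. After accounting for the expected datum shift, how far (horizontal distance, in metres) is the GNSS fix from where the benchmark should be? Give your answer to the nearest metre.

Observed coordinate differences: Δφ = +0.00044°, Δλ = -0.00717°.
Converting to metres (1° lat = 111177 m, cos φ = 0.539973): observed ΔN = 48.9 m, observed ΔE = -430.4 m.
Subtracting the expected shift leaves a residual of 48.9 − (42) = 6.9 m north and -430.4 − (-406) = -24.4 m east.
Residual distance = √(6.9² + (-24.4)²) = 25.4 m.

25 m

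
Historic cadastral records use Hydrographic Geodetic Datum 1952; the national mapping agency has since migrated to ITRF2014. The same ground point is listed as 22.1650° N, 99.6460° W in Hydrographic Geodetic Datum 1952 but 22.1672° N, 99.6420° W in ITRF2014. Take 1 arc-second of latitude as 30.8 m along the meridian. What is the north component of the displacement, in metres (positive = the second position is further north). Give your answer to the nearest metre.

ΔN = 244 m

Δφ = 22.1672° − 22.1650° = +0.0022°; Δλ = -99.6420° − -99.6460° = +0.0040°.
1° of latitude = 3600 × 30.80 = 110880 m.
ΔN = Δφ × 110880 = 243.9 m; ΔE = Δλ × 110880 × cos(22.1650°) = +0.0040 × 110880 × 0.926101 = 410.7 m.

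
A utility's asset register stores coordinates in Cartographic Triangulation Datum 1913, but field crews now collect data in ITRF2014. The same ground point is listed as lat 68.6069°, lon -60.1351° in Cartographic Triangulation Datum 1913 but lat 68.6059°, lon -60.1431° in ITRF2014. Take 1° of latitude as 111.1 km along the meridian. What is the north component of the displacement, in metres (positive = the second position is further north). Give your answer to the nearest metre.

ΔN = -111 m

Δφ = 68.6059° − 68.6069° = -0.0010°; Δλ = -60.1431° − -60.1351° = -0.0080°.
ΔN = Δφ × 111100 = -111.1 m; ΔE = Δλ × 111100 × cos(68.6069°) = -0.0080 × 111100 × 0.364765 = -324.2 m.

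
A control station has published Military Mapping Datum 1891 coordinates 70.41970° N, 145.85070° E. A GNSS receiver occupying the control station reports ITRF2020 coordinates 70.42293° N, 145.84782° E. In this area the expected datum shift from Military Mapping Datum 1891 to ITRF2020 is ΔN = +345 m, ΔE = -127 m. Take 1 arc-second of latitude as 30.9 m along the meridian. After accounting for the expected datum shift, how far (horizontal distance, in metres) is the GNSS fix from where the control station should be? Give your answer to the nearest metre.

24 m

Observed coordinate differences: Δφ = +0.00323°, Δλ = -0.00288°.
Converting to metres (1° lat = 111240 m, cos φ = 0.335128): observed ΔN = 359.3 m, observed ΔE = -107.4 m.
Subtracting the expected shift leaves a residual of 359.3 − (345) = 14.3 m north and -107.4 − (-127) = 19.6 m east.
Residual distance = √(14.3² + 19.6²) = 24.3 m.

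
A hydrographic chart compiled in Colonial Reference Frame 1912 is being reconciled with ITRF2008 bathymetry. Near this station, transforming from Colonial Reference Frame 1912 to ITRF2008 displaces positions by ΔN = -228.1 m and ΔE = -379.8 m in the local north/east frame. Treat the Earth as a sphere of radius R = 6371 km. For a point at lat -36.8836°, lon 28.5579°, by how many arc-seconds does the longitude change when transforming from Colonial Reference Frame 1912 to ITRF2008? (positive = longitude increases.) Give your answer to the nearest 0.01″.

At latitude -36.8836°, cos φ = 0.799856.
One radian of longitude at latitude φ spans R cos φ, so Δλ = ΔE / (R cos φ) = -379.8 / (6371000 × 0.799856) = -7.4531e-05 rad = -15.373″.

Δλ = -15.37″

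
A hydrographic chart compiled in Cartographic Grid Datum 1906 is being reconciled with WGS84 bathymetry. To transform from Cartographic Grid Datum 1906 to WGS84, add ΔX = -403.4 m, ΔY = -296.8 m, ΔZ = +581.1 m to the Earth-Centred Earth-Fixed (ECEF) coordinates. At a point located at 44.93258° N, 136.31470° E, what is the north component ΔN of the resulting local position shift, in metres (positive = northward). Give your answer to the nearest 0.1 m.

ΔN = 350.1 m

The local north axis is (−sin φ cos λ, −sin φ sin λ, cos φ), giving ΔN = -206.032 + 144.785 + 411.383 = 350.14 m.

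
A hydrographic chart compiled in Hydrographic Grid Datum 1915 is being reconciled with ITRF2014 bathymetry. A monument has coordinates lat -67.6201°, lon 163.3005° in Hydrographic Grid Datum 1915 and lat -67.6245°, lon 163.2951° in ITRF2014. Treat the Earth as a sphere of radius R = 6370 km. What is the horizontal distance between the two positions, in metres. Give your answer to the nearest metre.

540 m

Δφ = -67.6245° − -67.6201° = -0.0044°; Δλ = 163.2951° − 163.3005° = -0.0054°.
1° along a meridian = πR/180 = 111177 m.
ΔN = Δφ × 111177 = -489.2 m; ΔE = Δλ × 111177 × cos(-67.6201°) = -0.0054 × 111177 × 0.380746 = -228.6 m.
Distance = √(ΔE² + ΔN²) = √((-228.6)² + (-489.2)²) = 540.0 m.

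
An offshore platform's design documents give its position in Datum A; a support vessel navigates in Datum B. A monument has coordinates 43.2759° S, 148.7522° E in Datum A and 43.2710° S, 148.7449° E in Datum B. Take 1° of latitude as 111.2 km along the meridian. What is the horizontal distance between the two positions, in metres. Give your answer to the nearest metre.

Δφ = -43.2710° − -43.2759° = +0.0049°; Δλ = 148.7449° − 148.7522° = -0.0073°.
ΔN = Δφ × 111200 = 544.9 m; ΔE = Δλ × 111200 × cos(-43.2759°) = -0.0073 × 111200 × 0.728061 = -591.0 m.
Distance = √(ΔE² + ΔN²) = √((-591.0)² + 544.9²) = 803.9 m.

804 m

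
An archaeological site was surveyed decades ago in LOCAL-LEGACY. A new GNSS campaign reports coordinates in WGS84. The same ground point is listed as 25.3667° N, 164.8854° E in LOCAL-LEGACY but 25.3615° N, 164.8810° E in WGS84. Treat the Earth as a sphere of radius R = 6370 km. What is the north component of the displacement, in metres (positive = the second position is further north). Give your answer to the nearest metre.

ΔN = -578 m

Δφ = 25.3615° − 25.3667° = -0.0052°; Δλ = 164.8810° − 164.8854° = -0.0044°.
1° along a meridian = πR/180 = 111177 m.
ΔN = Δφ × 111177 = -578.1 m; ΔE = Δλ × 111177 × cos(25.3667°) = -0.0044 × 111177 × 0.903584 = -442.0 m.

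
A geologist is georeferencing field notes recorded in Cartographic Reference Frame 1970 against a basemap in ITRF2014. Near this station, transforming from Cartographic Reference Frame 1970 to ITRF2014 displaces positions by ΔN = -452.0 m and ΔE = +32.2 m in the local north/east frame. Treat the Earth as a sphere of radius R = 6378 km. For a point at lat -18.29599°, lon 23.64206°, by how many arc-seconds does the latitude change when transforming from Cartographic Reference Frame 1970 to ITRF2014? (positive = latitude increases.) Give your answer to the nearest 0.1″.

Δφ = -14.6″

On a sphere of radius R, 1 rad of latitude = R, so Δφ = ΔN / R = -452.0 / 6378000 = -7.0869e-05 rad = -14.618″.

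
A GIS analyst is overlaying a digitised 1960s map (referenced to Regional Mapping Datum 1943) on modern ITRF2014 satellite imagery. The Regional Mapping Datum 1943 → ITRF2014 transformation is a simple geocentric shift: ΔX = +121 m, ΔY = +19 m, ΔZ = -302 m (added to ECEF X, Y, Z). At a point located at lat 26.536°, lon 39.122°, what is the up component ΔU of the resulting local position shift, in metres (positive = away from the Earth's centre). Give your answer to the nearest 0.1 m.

At φ = 26.536°, λ = 39.122°: sin φ = 0.446760, cos φ = 0.894654, sin λ = 0.630974, cos λ = 0.775804.
ΔU = cos φ cos λ·ΔX + cos φ sin λ·ΔY + sin φ·ΔZ = (0.894654)(0.775804)(121) + (0.894654)(0.630974)(19) + (0.446760)(-302) = -40.21 m.

ΔU = -40.2 m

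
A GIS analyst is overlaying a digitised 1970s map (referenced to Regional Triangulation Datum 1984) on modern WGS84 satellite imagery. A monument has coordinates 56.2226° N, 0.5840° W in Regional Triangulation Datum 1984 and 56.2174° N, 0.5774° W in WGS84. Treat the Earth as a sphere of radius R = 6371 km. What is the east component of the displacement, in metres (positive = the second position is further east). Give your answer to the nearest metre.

ΔE = 408 m

Δφ = 56.2174° − 56.2226° = -0.0052°; Δλ = -0.5774° − -0.5840° = +0.0066°.
1° along a meridian = πR/180 = 111195 m.
ΔN = Δφ × 111195 = -578.2 m; ΔE = Δλ × 111195 × cos(56.2226°) = +0.0066 × 111195 × 0.555968 = 408.0 m.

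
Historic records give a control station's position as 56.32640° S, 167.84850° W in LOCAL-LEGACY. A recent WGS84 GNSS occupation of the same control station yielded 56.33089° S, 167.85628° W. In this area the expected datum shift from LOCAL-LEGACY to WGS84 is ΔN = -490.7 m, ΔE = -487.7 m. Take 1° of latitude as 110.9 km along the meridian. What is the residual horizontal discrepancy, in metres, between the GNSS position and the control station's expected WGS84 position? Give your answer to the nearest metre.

Observed coordinate differences: Δφ = -0.00449°, Δλ = -0.00778°.
Converting to metres (1° lat = 110900 m, cos φ = 0.554461): observed ΔN = -497.9 m, observed ΔE = -478.4 m.
Subtracting the expected shift leaves a residual of -497.9 − (-490.7) = -7.2 m north and -478.4 − (-487.7) = 9.3 m east.
Residual distance = √((-7.2)² + 9.3²) = 11.8 m.

12 m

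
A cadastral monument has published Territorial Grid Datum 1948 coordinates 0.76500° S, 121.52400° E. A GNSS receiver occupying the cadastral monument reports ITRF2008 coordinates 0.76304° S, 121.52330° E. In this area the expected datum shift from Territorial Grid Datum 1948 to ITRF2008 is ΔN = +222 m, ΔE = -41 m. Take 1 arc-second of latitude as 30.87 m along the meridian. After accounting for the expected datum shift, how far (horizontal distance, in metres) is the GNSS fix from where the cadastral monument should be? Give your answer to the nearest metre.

37 m

Observed coordinate differences: Δφ = +0.00196°, Δλ = -0.00070°.
Converting to metres (1° lat = 111132 m, cos φ = 0.999911): observed ΔN = 217.8 m, observed ΔE = -77.8 m.
Subtracting the expected shift leaves a residual of 217.8 − (222) = -4.2 m north and -77.8 − (-41) = -36.8 m east.
Residual distance = √((-4.2)² + (-36.8)²) = 37.0 m.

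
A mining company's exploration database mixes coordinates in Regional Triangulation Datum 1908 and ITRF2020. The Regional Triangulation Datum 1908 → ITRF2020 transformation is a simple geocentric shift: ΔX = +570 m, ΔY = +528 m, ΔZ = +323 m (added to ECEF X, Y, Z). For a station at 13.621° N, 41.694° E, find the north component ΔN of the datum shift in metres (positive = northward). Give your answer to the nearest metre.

ΔN = 131 m

At φ = 13.621°, λ = 41.694°: sin φ = 0.235498, cos φ = 0.971875, sin λ = 0.665152, cos λ = 0.746708.
ΔN = −sin φ cos λ·ΔX − sin φ sin λ·ΔY + cos φ·ΔZ = −(0.235498)(0.746708)(570) − (0.235498)(0.665152)(528) + (0.971875)(323) = 130.97 m.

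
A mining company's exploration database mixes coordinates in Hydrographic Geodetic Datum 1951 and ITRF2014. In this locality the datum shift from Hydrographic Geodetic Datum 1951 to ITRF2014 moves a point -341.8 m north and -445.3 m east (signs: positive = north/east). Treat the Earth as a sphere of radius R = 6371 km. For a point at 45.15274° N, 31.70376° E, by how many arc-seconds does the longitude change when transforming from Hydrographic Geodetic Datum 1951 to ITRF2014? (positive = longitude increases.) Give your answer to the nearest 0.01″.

At latitude 45.15274°, cos φ = 0.705219.
One radian of longitude at latitude φ spans R cos φ, so Δλ = ΔE / (R cos φ) = -445.3 / (6371000 × 0.705219) = -9.9111e-05 rad = -20.443″.

Δλ = -20.44″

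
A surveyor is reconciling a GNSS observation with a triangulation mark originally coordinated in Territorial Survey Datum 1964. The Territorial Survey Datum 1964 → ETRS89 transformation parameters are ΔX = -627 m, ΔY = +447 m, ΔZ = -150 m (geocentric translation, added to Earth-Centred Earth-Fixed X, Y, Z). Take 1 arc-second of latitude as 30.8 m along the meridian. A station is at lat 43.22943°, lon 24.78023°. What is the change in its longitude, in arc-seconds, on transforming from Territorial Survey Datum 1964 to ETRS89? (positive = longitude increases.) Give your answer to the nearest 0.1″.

Δλ = 29.8″

sin φ = 0.684921, cos φ = 0.728617, sin λ = 0.419139, cos λ = 0.907922.
East component: ΔE = −sin λ·ΔX + cos λ·ΔY = −(0.419139)(-627) + (0.907922)(447) = 668.64 m.
1° of latitude spans 3600 × 30.80 = 110880 m; at latitude φ, 1° of longitude spans that × cos φ = 80789.0 m, so Δλ = 668.64 / 80789.0 × 3600 = 29.795″.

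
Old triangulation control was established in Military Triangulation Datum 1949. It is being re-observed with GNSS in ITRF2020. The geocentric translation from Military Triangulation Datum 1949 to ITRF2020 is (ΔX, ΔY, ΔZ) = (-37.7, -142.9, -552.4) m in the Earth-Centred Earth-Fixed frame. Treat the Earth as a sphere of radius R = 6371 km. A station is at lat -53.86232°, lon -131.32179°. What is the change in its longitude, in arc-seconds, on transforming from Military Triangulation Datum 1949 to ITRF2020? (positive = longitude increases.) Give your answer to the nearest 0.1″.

Δλ = 3.6″

sin φ = -0.807602, cos φ = 0.589728, sin λ = -0.751013, cos λ = -0.660287.
East component: ΔE = −sin λ·ΔX + cos λ·ΔY = −(-0.751013)(-37.7) + (-0.660287)(-142.9) = 66.04 m.
1° of latitude spans πR/180 = 111195 m; at latitude φ, 1° of longitude spans that × cos φ = 65574.7 m, so Δλ = 66.04 / 65574.7 × 3600 = 3.626″.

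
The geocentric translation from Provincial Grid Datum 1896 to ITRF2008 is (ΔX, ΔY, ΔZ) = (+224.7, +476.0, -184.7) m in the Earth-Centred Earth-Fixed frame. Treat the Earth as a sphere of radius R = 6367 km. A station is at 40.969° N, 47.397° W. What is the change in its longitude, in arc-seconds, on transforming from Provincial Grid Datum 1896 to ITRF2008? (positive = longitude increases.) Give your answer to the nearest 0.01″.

Δλ = 20.92″

sin φ = 0.655651, cos φ = 0.755064, sin λ = -0.736062, cos λ = 0.676915.
East component: ΔE = −sin λ·ΔX + cos λ·ΔY = −(-0.736062)(224.7) + (0.676915)(476.0) = 487.60 m.
1° of latitude spans πR/180 = 111125 m; at latitude φ, 1° of longitude spans that × cos φ = 83906.6 m, so Δλ = 487.60 / 83906.6 × 3600 = 20.921″.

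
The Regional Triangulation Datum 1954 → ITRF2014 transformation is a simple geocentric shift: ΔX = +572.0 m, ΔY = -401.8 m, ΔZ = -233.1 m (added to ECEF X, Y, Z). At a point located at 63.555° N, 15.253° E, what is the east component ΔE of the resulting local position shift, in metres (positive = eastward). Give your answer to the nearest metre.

ΔE = -538 m

The local east axis at (φ, λ) is (−sin λ, cos λ, 0), so ΔE = −sin(15.253°)·572.0 + cos(15.253°)·(-401.8) = -538.13 m.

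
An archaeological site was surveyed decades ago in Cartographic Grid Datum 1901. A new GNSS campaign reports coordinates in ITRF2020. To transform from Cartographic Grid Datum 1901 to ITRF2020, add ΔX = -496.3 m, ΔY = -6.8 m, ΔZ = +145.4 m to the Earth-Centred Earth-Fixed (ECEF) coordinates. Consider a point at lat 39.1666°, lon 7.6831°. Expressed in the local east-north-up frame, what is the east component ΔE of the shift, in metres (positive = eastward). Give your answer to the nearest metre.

ΔE = 60 m

At φ = 39.1666°, λ = 7.6831°: sin φ = 0.631577, cos φ = 0.775313, sin λ = 0.133694, cos λ = 0.991023.
ΔE = −sin λ·ΔX + cos λ·ΔY = −(0.133694)·(-496.3) + (0.991023)·(-6.8) = 59.61 m.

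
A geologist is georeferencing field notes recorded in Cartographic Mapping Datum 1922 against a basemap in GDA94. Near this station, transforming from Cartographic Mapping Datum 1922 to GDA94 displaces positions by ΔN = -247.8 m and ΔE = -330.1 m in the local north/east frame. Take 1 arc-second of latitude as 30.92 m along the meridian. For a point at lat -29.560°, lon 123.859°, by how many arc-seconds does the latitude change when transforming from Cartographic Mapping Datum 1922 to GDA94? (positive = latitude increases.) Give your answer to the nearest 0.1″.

1″ of latitude = 30.92 m, so Δφ = -247.8 / 30.92 = -8.014″.

Δφ = -8.0″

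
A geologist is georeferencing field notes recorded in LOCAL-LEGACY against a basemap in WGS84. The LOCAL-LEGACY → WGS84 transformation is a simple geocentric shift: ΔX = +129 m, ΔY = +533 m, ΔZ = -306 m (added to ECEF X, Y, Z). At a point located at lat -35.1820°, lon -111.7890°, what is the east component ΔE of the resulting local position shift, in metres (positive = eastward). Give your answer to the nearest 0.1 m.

ΔE = -78.1 m

At φ = -35.1820°, λ = -111.7890°: sin φ = -0.576176, cos φ = 0.817326, sin λ = -0.928557, cos λ = -0.371190.
ΔE = −sin λ·ΔX + cos λ·ΔY = −(-0.928557)·(129) + (-0.371190)·(533) = -78.06 m.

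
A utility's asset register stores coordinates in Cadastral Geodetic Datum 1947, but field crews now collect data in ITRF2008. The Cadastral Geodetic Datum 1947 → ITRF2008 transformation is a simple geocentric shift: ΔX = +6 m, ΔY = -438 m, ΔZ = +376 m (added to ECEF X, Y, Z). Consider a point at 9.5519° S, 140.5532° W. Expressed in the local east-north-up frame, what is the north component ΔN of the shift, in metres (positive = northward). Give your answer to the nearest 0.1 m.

ΔN = 416.2 m

At φ = -9.5519°, λ = -140.5532°: sin φ = -0.165941, cos φ = 0.986136, sin λ = -0.635361, cos λ = -0.772215.
ΔN = −sin φ cos λ·ΔX − sin φ sin λ·ΔY + cos φ·ΔZ = −(-0.165941)(-0.772215)(6) − (-0.165941)(-0.635361)(-438) + (0.986136)(376) = 416.20 m.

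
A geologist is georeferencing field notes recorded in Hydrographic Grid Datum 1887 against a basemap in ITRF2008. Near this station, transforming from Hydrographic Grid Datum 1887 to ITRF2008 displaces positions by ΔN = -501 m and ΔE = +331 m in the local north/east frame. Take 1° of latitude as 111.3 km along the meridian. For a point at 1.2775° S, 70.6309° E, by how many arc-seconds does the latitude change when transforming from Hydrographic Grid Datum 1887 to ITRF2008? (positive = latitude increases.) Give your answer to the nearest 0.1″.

1° of latitude = 111.3 km, so Δφ = -501.0 / 111300 = -0.0045013° = -16.205″.

Δφ = -16.2″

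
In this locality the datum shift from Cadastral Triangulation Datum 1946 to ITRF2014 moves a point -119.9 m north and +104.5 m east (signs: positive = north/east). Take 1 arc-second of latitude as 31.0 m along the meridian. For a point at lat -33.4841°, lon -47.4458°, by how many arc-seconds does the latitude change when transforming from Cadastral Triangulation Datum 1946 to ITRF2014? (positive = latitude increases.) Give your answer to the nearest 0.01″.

1″ of latitude = 31.00 m, so Δφ = -119.9 / 31.00 = -3.868″.

Δφ = -3.87″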